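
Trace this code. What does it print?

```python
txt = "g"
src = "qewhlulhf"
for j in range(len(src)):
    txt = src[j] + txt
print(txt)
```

fhlulhweqg

j=0: prepend 'q' → 'qg'
j=1: prepend 'e' → 'eqg'
j=2: prepend 'w' → 'weqg'
j=3: prepend 'h' → 'hweqg'
j=4: prepend 'l' → 'lhweqg'
j=5: prepend 'u' → 'ulhweqg'
j=6: prepend 'l' → 'lulhweqg'
j=7: prepend 'h' → 'hlulhweqg'
j=8: prepend 'f' → 'fhlulhweqg'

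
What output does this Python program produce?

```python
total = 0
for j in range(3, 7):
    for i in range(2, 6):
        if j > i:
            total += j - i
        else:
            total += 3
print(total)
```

j=3,i=2: 3>2, total = 0+1 = 1
j=3,i=3: not 3>3, total = 1+3 = 4
j=3,i=4: not 3>4, total = 4+3 = 7
j=3,i=5: not 3>5, total = 7+3 = 10
j=4,i=2: 4>2, total = 10+2 = 12
j=4,i=3: 4>3, total = 12+1 = 13
j=4,i=4: not 4>4, total = 13+3 = 16
j=4,i=5: not 4>5, total = 16+3 = 19
j=5,i=2: 5>2, total = 19+3 = 22
j=5,i=3: 5>3, total = 22+2 = 24
j=5,i=4: 5>4, total = 24+1 = 25
j=5,i=5: not 5>5, total = 25+3 = 28
j=6,i=2: 6>2, total = 28+4 = 32
j=6,i=3: 6>3, total = 32+3 = 35
j=6,i=4: 6>4, total = 35+2 = 37
j=6,i=5: 6>5, total = 37+1 = 38

38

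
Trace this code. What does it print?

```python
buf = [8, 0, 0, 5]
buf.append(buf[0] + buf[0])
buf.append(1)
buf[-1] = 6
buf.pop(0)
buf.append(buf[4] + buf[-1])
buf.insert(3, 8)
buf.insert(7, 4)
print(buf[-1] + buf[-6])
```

9

append buf[0]+buf[0] = 8+8 = 16 → [8, 0, 0, 5, 16]
append 1 → [8, 0, 0, 5, 16, 1]
buf[-1] = 6 → [8, 0, 0, 5, 16, 6]
pop(0) removes 8 → [0, 0, 5, 16, 6]
append buf[4]+buf[-1] = 6+6 = 12 → [0, 0, 5, 16, 6, 12]
insert 8 at 3 → [0, 0, 5, 8, 16, 6, 12]
insert 4 at 7 → [0, 0, 5, 8, 16, 6, 12, 4]
buf[-1]+buf[-6] = 4+5 = 9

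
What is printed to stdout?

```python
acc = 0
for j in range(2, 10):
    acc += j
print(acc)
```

j=2: acc = 0+2 = 2
j=3: acc = 2+3 = 5
j=4: acc = 5+4 = 9
j=5: acc = 9+5 = 14
j=6: acc = 14+6 = 20
j=7: acc = 20+7 = 27
j=8: acc = 27+8 = 35
j=9: acc = 35+9 = 44

44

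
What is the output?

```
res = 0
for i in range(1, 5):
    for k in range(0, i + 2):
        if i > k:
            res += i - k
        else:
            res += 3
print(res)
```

44

i=1,k=0: 1>0, res = 0+1 = 1
i=1,k=1: not 1>1, res = 1+3 = 4
i=1,k=2: not 1>2, res = 4+3 = 7
i=2,k=0: 2>0, res = 7+2 = 9
i=2,k=1: 2>1, res = 9+1 = 10
i=2,k=2: not 2>2, res = 10+3 = 13
i=2,k=3: not 2>3, res = 13+3 = 16
i=3,k=0: 3>0, res = 16+3 = 19
i=3,k=1: 3>1, res = 19+2 = 21
i=3,k=2: 3>2, res = 21+1 = 22
i=3,k=3: not 3>3, res = 22+3 = 25
i=3,k=4: not 3>4, res = 25+3 = 28
i=4,k=0: 4>0, res = 28+4 = 32
i=4,k=1: 4>1, res = 32+3 = 35
i=4,k=2: 4>2, res = 35+2 = 37
i=4,k=3: 4>3, res = 37+1 = 38
i=4,k=4: not 4>4, res = 38+3 = 41
i=4,k=5: not 4>5, res = 41+3 = 44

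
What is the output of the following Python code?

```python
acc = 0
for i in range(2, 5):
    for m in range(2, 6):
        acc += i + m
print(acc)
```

i=2,m=2: acc = 0+4 = 4
i=2,m=3: acc = 4+5 = 9
i=2,m=4: acc = 9+6 = 15
i=2,m=5: acc = 15+7 = 22
i=3,m=2: acc = 22+5 = 27
i=3,m=3: acc = 27+6 = 33
i=3,m=4: acc = 33+7 = 40
i=3,m=5: acc = 40+8 = 48
i=4,m=2: acc = 48+6 = 54
i=4,m=3: acc = 54+7 = 61
i=4,m=4: acc = 61+8 = 69
i=4,m=5: acc = 69+9 = 78

78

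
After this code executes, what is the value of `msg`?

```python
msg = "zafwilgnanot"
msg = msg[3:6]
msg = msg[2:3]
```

'l'

slice [3:6] → 'wil'
slice [2:3] → 'l'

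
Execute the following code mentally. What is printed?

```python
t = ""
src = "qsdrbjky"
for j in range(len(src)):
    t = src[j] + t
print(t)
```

ykjbrdsq

j=0: prepend 'q' → 'q'
j=1: prepend 's' → 'sq'
j=2: prepend 'd' → 'dsq'
j=3: prepend 'r' → 'rdsq'
j=4: prepend 'b' → 'brdsq'
j=5: prepend 'j' → 'jbrdsq'
j=6: prepend 'k' → 'kjbrdsq'
j=7: prepend 'y' → 'ykjbrdsq'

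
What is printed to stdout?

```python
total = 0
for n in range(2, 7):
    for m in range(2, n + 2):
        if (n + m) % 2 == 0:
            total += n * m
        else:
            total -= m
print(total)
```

n=2,m=2: even sum, total = 0+4 = 4
n=2,m=3: odd sum, total = 4-3 = 1
n=3,m=2: odd sum, total = 1-2 = -1
n=3,m=3: even sum, total = (-1)+9 = 8
n=3,m=4: odd sum, total = 8-4 = 4
n=4,m=2: even sum, total = 4+8 = 12
n=4,m=3: odd sum, total = 12-3 = 9
n=4,m=4: even sum, total = 9+16 = 25
n=4,m=5: odd sum, total = 25-5 = 20
n=5,m=2: odd sum, total = 20-2 = 18
n=5,m=3: even sum, total = 18+15 = 33
n=5,m=4: odd sum, total = 33-4 = 29
n=5,m=5: even sum, total = 29+25 = 54
n=5,m=6: odd sum, total = 54-6 = 48
n=6,m=2: even sum, total = 48+12 = 60
n=6,m=3: odd sum, total = 60-3 = 57
n=6,m=4: even sum, total = 57+24 = 81
n=6,m=5: odd sum, total = 81-5 = 76
n=6,m=6: even sum, total = 76+36 = 112
n=6,m=7: odd sum, total = 112-7 = 105

105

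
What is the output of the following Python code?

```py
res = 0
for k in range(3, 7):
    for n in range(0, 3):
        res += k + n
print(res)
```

k=3,n=0: res = 0+3 = 3
k=3,n=1: res = 3+4 = 7
k=3,n=2: res = 7+5 = 12
k=4,n=0: res = 12+4 = 16
k=4,n=1: res = 16+5 = 21
k=4,n=2: res = 21+6 = 27
k=5,n=0: res = 27+5 = 32
k=5,n=1: res = 32+6 = 38
k=5,n=2: res = 38+7 = 45
k=6,n=0: res = 45+6 = 51
k=6,n=1: res = 51+7 = 58
k=6,n=2: res = 58+8 = 66

66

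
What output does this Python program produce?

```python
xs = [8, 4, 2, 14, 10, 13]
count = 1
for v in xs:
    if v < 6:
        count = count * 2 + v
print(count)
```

14

v=8: not <6
v=4: <6, count = 1*2+4 = 6
v=2: <6, count = 6*2+2 = 14
v=14: not <6
v=10: not <6
v=13: not <6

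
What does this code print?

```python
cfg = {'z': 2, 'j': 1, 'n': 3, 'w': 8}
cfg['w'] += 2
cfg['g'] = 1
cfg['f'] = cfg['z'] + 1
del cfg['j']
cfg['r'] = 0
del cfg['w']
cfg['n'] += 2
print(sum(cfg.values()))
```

cfg['w'] = 8+2 = 10 → {'z': 2, 'j': 1, 'n': 3, 'w': 10}
cfg['g'] = 1 → {'z': 2, 'j': 1, 'n': 3, 'w': 10, 'g': 1}
cfg['f'] = cfg['z']+1 = 3 → {'z': 2, 'j': 1, 'n': 3, 'w': 10, 'g': 1, 'f': 3}
del 'j' → {'z': 2, 'n': 3, 'w': 10, 'g': 1, 'f': 3}
cfg['r'] = 0 → {'z': 2, 'n': 3, 'w': 10, 'g': 1, 'f': 3, 'r': 0}
del 'w' → {'z': 2, 'n': 3, 'g': 1, 'f': 3, 'r': 0}
cfg['n'] = 3+2 = 5 → {'z': 2, 'n': 5, 'g': 1, 'f': 3, 'r': 0}
sum of values = 11

11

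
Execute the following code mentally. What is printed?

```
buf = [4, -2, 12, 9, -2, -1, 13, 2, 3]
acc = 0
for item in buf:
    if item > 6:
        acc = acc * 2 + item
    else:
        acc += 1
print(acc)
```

item=4: not >6, acc = 0+1 = 1
item=-2: not >6, acc = 1+1 = 2
item=12: >6, acc = 2*2+12 = 16
item=9: >6, acc = 16*2+9 = 41
item=-2: not >6, acc = 41+1 = 42
item=-1: not >6, acc = 42+1 = 43
item=13: >6, acc = 43*2+13 = 99
item=2: not >6, acc = 99+1 = 100
item=3: not >6, acc = 100+1 = 101

101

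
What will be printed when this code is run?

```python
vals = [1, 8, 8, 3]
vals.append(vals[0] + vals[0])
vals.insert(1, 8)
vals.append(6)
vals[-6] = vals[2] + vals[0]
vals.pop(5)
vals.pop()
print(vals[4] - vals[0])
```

2

append vals[0]+vals[0] = 1+1 = 2 → [1, 8, 8, 3, 2]
insert 8 at 1 → [1, 8, 8, 8, 3, 2]
append 6 → [1, 8, 8, 8, 3, 2, 6]
vals[-6] = vals[2]+vals[0] = 8+1 = 9 → [1, 9, 8, 8, 3, 2, 6]
pop(5) removes 2 → [1, 9, 8, 8, 3, 6]
pop() removes 6 → [1, 9, 8, 8, 3]
vals[4]-vals[0] = 3-1 = 2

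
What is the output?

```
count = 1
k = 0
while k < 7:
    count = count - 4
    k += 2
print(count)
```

-15

k=0: count = 1-4 = -3
k=2: count = (-3)-4 = -7
k=4: count = (-7)-4 = -11
k=6: count = (-11)-4 = -15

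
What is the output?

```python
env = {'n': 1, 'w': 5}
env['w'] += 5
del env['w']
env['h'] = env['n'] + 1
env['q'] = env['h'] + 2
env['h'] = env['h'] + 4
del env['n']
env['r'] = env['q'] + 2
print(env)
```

env['w'] = 5+5 = 10 → {'n': 1, 'w': 10}
del 'w' → {'n': 1}
env['h'] = env['n']+1 = 2 → {'n': 1, 'h': 2}
env['q'] = env['h']+2 = 4 → {'n': 1, 'h': 2, 'q': 4}
env['h'] = env['h']+4 = 6 → {'n': 1, 'h': 6, 'q': 4}
del 'n' → {'h': 6, 'q': 4}
env['r'] = env['q']+2 = 6 → {'h': 6, 'q': 4, 'r': 6}

{'h': 6, 'q': 4, 'r': 6}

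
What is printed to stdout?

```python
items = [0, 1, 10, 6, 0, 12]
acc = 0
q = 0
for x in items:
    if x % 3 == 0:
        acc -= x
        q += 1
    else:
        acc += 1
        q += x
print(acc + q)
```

x=0: %3==0, acc = 0-0 = 0; q=1
x=1: not %3==0, acc = 0+1 = 1; q=2
x=10: not %3==0, acc = 1+1 = 2; q=12
x=6: %3==0, acc = 2-6 = -4; q=13
x=0: %3==0, acc = (-4)-0 = -4; q=14
x=12: %3==0, acc = (-4)-12 = -16; q=15
acc+q = (-16)+15 = -1

-1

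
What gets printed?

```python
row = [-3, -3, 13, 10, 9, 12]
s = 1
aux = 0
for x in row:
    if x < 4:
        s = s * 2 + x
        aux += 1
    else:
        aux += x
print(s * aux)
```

-230

x=-3: <4, s = 1*2+(-3) = -1; aux=1
x=-3: <4, s = (-1)*2+(-3) = -5; aux=2
x=13: not <4; aux=15
x=10: not <4; aux=25
x=9: not <4; aux=34
x=12: not <4; aux=46
s*aux = (-5)*46 = -230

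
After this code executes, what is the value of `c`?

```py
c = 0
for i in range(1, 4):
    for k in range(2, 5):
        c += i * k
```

54

i=1,k=2: c = 0+2 = 2
i=1,k=3: c = 2+3 = 5
i=1,k=4: c = 5+4 = 9
i=2,k=2: c = 9+4 = 13
i=2,k=3: c = 13+6 = 19
i=2,k=4: c = 19+8 = 27
i=3,k=2: c = 27+6 = 33
i=3,k=3: c = 33+9 = 42
i=3,k=4: c = 42+12 = 54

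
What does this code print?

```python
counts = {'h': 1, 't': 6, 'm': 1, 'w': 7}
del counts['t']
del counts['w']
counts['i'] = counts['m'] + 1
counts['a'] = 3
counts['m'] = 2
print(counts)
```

del 't' → {'h': 1, 'm': 1, 'w': 7}
del 'w' → {'h': 1, 'm': 1}
counts['i'] = counts['m']+1 = 2 → {'h': 1, 'm': 1, 'i': 2}
counts['a'] = 3 → {'h': 1, 'm': 1, 'i': 2, 'a': 3}
counts['m'] = 2 → {'h': 1, 'm': 2, 'i': 2, 'a': 3}

{'h': 1, 'm': 2, 'i': 2, 'a': 3}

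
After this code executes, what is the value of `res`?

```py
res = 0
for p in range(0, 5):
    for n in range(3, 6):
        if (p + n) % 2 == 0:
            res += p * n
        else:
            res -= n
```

24

p=0,n=3: odd sum, res = 0-3 = -3
p=0,n=4: even sum, res = (-3)+0 = -3
p=0,n=5: odd sum, res = (-3)-5 = -8
p=1,n=3: even sum, res = (-8)+3 = -5
p=1,n=4: odd sum, res = (-5)-4 = -9
p=1,n=5: even sum, res = (-9)+5 = -4
p=2,n=3: odd sum, res = (-4)-3 = -7
p=2,n=4: even sum, res = (-7)+8 = 1
p=2,n=5: odd sum, res = 1-5 = -4
p=3,n=3: even sum, res = (-4)+9 = 5
p=3,n=4: odd sum, res = 5-4 = 1
p=3,n=5: even sum, res = 1+15 = 16
p=4,n=3: odd sum, res = 16-3 = 13
p=4,n=4: even sum, res = 13+16 = 29
p=4,n=5: odd sum, res = 29-5 = 24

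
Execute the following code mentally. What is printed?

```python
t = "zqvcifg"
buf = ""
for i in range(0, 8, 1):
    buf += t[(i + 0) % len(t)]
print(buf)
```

i=0: add t[0]='z' → 'z'
i=1: add t[1]='q' → 'zq'
i=2: add t[2]='v' → 'zqv'
i=3: add t[3]='c' → 'zqvc'
i=4: add t[4]='i' → 'zqvci'
i=5: add t[5]='f' → 'zqvcif'
i=6: add t[6]='g' → 'zqvcifg'
i=7: add t[0]='z' → 'zqvcifgz'

zqvcifgz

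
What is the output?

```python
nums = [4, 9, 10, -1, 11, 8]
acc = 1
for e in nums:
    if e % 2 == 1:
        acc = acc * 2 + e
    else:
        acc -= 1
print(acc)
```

e=4: not odd, acc = 1-1 = 0
e=9: odd, acc = 0*2+9 = 9
e=10: not odd, acc = 9-1 = 8
e=-1: odd, acc = 8*2+(-1) = 15
e=11: odd, acc = 15*2+11 = 41
e=8: not odd, acc = 41-1 = 40

40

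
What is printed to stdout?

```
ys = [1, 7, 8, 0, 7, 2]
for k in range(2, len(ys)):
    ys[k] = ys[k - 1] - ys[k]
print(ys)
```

[1, 7, -1, -1, -8, -10]

k=2: ys[2] = 7-8 = -1 → [1, 7, -1, 0, 7, 2]
k=3: ys[3] = (-1)-0 = -1 → [1, 7, -1, -1, 7, 2]
k=4: ys[4] = (-1)-7 = -8 → [1, 7, -1, -1, -8, 2]
k=5: ys[5] = (-8)-2 = -10 → [1, 7, -1, -1, -8, -10]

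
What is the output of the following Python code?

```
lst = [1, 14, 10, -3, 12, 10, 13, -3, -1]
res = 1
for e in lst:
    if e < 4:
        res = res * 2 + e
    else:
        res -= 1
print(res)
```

e=1: <4, res = 1*2+1 = 3
e=14: not <4, res = 3-1 = 2
e=10: not <4, res = 2-1 = 1
e=-3: <4, res = 1*2+(-3) = -1
e=12: not <4, res = (-1)-1 = -2
e=10: not <4, res = (-2)-1 = -3
e=13: not <4, res = (-3)-1 = -4
e=-3: <4, res = (-4)*2+(-3) = -11
e=-1: <4, res = (-11)*2+(-1) = -23

-23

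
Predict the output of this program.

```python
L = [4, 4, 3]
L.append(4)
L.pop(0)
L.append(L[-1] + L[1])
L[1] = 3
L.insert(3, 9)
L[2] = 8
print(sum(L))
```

31

append 4 → [4, 4, 3, 4]
pop(0) removes 4 → [4, 3, 4]
append L[-1]+L[1] = 4+3 = 7 → [4, 3, 4, 7]
L[1] = 3 → [4, 3, 4, 7]
insert 9 at 3 → [4, 3, 4, 9, 7]
L[2] = 8 → [4, 3, 8, 9, 7]
sum = 31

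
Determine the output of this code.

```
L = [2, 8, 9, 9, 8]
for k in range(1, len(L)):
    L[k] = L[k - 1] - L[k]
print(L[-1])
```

-32

k=1: L[1] = 2-8 = -6 → [2, -6, 9, 9, 8]
k=2: L[2] = (-6)-9 = -15 → [2, -6, -15, 9, 8]
k=3: L[3] = (-15)-9 = -24 → [2, -6, -15, -24, 8]
k=4: L[4] = (-24)-8 = -32 → [2, -6, -15, -24, -32]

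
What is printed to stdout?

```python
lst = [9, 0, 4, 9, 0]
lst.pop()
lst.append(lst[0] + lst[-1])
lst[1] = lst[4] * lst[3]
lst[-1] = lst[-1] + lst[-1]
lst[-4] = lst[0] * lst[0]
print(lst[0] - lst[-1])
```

-27

pop() removes 0 → [9, 0, 4, 9]
append lst[0]+lst[-1] = 9+9 = 18 → [9, 0, 4, 9, 18]
lst[1] = lst[4]*lst[3] = 18*9 = 162 → [9, 162, 4, 9, 18]
lst[-1] = lst[-1]+lst[-1] = 18+18 = 36 → [9, 162, 4, 9, 36]
lst[-4] = lst[0]*lst[0] = 9*9 = 81 → [9, 81, 4, 9, 36]
lst[0]-lst[-1] = 9-36 = -27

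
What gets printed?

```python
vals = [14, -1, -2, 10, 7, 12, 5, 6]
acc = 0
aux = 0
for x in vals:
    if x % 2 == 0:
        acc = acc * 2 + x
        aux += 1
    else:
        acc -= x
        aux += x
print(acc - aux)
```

x=14: even, acc = 0*2+14 = 14; aux=1
x=-1: not even, acc = 14-(-1) = 15; aux=0
x=-2: even, acc = 15*2+(-2) = 28; aux=1
x=10: even, acc = 28*2+10 = 66; aux=2
x=7: not even, acc = 66-7 = 59; aux=9
x=12: even, acc = 59*2+12 = 130; aux=10
x=5: not even, acc = 130-5 = 125; aux=15
x=6: even, acc = 125*2+6 = 256; aux=16
acc-aux = 256-16 = 240

240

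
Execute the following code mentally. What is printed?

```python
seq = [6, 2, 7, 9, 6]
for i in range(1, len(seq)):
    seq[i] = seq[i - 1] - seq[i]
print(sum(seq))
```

i=1: seq[1] = 6-2 = 4 → [6, 4, 7, 9, 6]
i=2: seq[2] = 4-7 = -3 → [6, 4, -3, 9, 6]
i=3: seq[3] = (-3)-9 = -12 → [6, 4, -3, -12, 6]
i=4: seq[4] = (-12)-6 = -18 → [6, 4, -3, -12, -18]
sum = -23

-23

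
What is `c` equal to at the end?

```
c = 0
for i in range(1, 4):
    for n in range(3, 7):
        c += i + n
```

78

i=1,n=3: c = 0+4 = 4
i=1,n=4: c = 4+5 = 9
i=1,n=5: c = 9+6 = 15
i=1,n=6: c = 15+7 = 22
i=2,n=3: c = 22+5 = 27
i=2,n=4: c = 27+6 = 33
i=2,n=5: c = 33+7 = 40
i=2,n=6: c = 40+8 = 48
i=3,n=3: c = 48+6 = 54
i=3,n=4: c = 54+7 = 61
i=3,n=5: c = 61+8 = 69
i=3,n=6: c = 69+9 = 78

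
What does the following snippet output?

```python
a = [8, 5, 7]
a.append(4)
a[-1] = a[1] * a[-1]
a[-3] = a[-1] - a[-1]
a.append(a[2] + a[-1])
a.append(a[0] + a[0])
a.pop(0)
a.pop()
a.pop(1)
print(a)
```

append 4 → [8, 5, 7, 4]
a[-1] = a[1]*a[-1] = 5*4 = 20 → [8, 5, 7, 20]
a[-3] = a[-1]-a[-1] = 20-20 = 0 → [8, 0, 7, 20]
append a[2]+a[-1] = 7+20 = 27 → [8, 0, 7, 20, 27]
append a[0]+a[0] = 8+8 = 16 → [8, 0, 7, 20, 27, 16]
pop(0) removes 8 → [0, 7, 20, 27, 16]
pop() removes 16 → [0, 7, 20, 27]
pop(1) removes 7 → [0, 20, 27]

[0, 20, 27]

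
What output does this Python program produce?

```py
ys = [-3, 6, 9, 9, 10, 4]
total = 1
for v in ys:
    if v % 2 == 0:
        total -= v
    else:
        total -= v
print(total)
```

-34

v=-3: not even, total = 1-(-3) = 4
v=6: even, total = 4-6 = -2
v=9: not even, total = (-2)-9 = -11
v=9: not even, total = (-11)-9 = -20
v=10: even, total = (-20)-10 = -30
v=4: even, total = (-30)-4 = -34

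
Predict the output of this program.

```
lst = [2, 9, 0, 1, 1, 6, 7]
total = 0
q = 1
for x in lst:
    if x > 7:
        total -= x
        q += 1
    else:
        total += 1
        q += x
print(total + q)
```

16

x=2: not >7, total = 0+1 = 1; q=3
x=9: >7, total = 1-9 = -8; q=4
x=0: not >7, total = (-8)+1 = -7; q=4
x=1: not >7, total = (-7)+1 = -6; q=5
x=1: not >7, total = (-6)+1 = -5; q=6
x=6: not >7, total = (-5)+1 = -4; q=12
x=7: not >7, total = (-4)+1 = -3; q=19
total+q = (-3)+19 = 16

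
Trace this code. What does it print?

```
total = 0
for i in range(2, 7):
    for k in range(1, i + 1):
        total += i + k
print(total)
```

i=2,k=1: total = 0+3 = 3
i=2,k=2: total = 3+4 = 7
i=3,k=1: total = 7+4 = 11
i=3,k=2: total = 11+5 = 16
i=3,k=3: total = 16+6 = 22
i=4,k=1: total = 22+5 = 27
i=4,k=2: total = 27+6 = 33
i=4,k=3: total = 33+7 = 40
i=4,k=4: total = 40+8 = 48
i=5,k=1: total = 48+6 = 54
i=5,k=2: total = 54+7 = 61
i=5,k=3: total = 61+8 = 69
i=5,k=4: total = 69+9 = 78
i=5,k=5: total = 78+10 = 88
i=6,k=1: total = 88+7 = 95
i=6,k=2: total = 95+8 = 103
i=6,k=3: total = 103+9 = 112
i=6,k=4: total = 112+10 = 122
i=6,k=5: total = 122+11 = 133
i=6,k=6: total = 133+12 = 145

145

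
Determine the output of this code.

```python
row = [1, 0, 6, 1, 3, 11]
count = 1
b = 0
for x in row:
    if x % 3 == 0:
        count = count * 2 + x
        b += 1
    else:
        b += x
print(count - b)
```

x=1: not %3==0; b=1
x=0: %3==0, count = 1*2+0 = 2; b=2
x=6: %3==0, count = 2*2+6 = 10; b=3
x=1: not %3==0; b=4
x=3: %3==0, count = 10*2+3 = 23; b=5
x=11: not %3==0; b=16
count-b = 23-16 = 7

7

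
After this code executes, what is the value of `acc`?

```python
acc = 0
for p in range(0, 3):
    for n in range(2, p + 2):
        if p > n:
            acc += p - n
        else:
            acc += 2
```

6

p=1,n=2: not 1>2, acc = 0+2 = 2
p=2,n=2: not 2>2, acc = 2+2 = 4
p=2,n=3: not 2>3, acc = 4+2 = 6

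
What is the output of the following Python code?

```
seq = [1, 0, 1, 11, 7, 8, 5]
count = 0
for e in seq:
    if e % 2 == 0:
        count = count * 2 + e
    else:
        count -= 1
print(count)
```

-3

e=1: not even, count = 0-1 = -1
e=0: even, count = (-1)*2+0 = -2
e=1: not even, count = (-2)-1 = -3
e=11: not even, count = (-3)-1 = -4
e=7: not even, count = (-4)-1 = -5
e=8: even, count = (-5)*2+8 = -2
e=5: not even, count = (-2)-1 = -3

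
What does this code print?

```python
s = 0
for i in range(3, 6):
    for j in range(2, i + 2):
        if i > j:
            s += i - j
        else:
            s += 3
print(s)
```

28

i=3,j=2: 3>2, s = 0+1 = 1
i=3,j=3: not 3>3, s = 1+3 = 4
i=3,j=4: not 3>4, s = 4+3 = 7
i=4,j=2: 4>2, s = 7+2 = 9
i=4,j=3: 4>3, s = 9+1 = 10
i=4,j=4: not 4>4, s = 10+3 = 13
i=4,j=5: not 4>5, s = 13+3 = 16
i=5,j=2: 5>2, s = 16+3 = 19
i=5,j=3: 5>3, s = 19+2 = 21
i=5,j=4: 5>4, s = 21+1 = 22
i=5,j=5: not 5>5, s = 22+3 = 25
i=5,j=6: not 5>6, s = 25+3 = 28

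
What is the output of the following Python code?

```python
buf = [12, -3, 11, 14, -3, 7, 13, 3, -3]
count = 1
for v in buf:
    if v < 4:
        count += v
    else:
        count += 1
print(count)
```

v=12: not <4, count = 1+1 = 2
v=-3: <4, count = 2+(-3) = -1
v=11: not <4, count = (-1)+1 = 0
v=14: not <4, count = 0+1 = 1
v=-3: <4, count = 1+(-3) = -2
v=7: not <4, count = (-2)+1 = -1
v=13: not <4, count = (-1)+1 = 0
v=3: <4, count = 0+3 = 3
v=-3: <4, count = 3+(-3) = 0

0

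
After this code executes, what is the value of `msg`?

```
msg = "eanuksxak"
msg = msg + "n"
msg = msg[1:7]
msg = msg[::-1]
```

'xskuna'

+ 'n' → 'eanuksxakn'
slice [1:7] → 'anuksx'
reverse → 'xskuna'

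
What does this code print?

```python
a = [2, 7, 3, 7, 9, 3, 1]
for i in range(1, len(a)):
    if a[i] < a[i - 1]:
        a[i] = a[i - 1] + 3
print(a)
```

[2, 7, 10, 13, 16, 19, 22]

i=1: 7>=2, unchanged → [2, 7, 3, 7, 9, 3, 1]
i=2: 3<7, a[2] = 7+3 = 10 → [2, 7, 10, 7, 9, 3, 1]
i=3: 7<10, a[3] = 10+3 = 13 → [2, 7, 10, 13, 9, 3, 1]
i=4: 9<13, a[4] = 13+3 = 16 → [2, 7, 10, 13, 16, 3, 1]
i=5: 3<16, a[5] = 16+3 = 19 → [2, 7, 10, 13, 16, 19, 1]
i=6: 1<19, a[6] = 19+3 = 22 → [2, 7, 10, 13, 16, 19, 22]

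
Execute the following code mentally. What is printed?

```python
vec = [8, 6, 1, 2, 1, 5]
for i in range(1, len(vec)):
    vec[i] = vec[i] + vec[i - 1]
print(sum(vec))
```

95

i=1: vec[1] = 6+8 = 14 → [8, 14, 1, 2, 1, 5]
i=2: vec[2] = 1+14 = 15 → [8, 14, 15, 2, 1, 5]
i=3: vec[3] = 2+15 = 17 → [8, 14, 15, 17, 1, 5]
i=4: vec[4] = 1+17 = 18 → [8, 14, 15, 17, 18, 5]
i=5: vec[5] = 5+18 = 23 → [8, 14, 15, 17, 18, 23]
sum = 95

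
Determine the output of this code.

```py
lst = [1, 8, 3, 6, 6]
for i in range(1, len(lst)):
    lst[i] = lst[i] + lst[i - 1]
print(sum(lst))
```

i=1: lst[1] = 8+1 = 9 → [1, 9, 3, 6, 6]
i=2: lst[2] = 3+9 = 12 → [1, 9, 12, 6, 6]
i=3: lst[3] = 6+12 = 18 → [1, 9, 12, 18, 6]
i=4: lst[4] = 6+18 = 24 → [1, 9, 12, 18, 24]
sum = 64

64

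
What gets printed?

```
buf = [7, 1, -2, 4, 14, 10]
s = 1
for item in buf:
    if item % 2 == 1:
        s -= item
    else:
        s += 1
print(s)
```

item=7: odd, s = 1-7 = -6
item=1: odd, s = (-6)-1 = -7
item=-2: not odd, s = (-7)+1 = -6
item=4: not odd, s = (-6)+1 = -5
item=14: not odd, s = (-5)+1 = -4
item=10: not odd, s = (-4)+1 = -3

-3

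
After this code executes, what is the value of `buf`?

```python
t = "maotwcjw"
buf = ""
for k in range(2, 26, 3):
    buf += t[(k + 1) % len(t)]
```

'tjawwocm'

k=2: add t[3]='t' → 't'
k=5: add t[6]='j' → 'tj'
k=8: add t[1]='a' → 'tja'
k=11: add t[4]='w' → 'tjaw'
k=14: add t[7]='w' → 'tjaww'
k=17: add t[2]='o' → 'tjawwo'
k=20: add t[5]='c' → 'tjawwoc'
k=23: add t[0]='m' → 'tjawwocm'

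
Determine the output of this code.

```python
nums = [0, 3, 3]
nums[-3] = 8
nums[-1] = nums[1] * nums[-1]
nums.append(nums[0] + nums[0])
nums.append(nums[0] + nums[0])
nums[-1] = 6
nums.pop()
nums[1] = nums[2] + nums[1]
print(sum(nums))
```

45

nums[-3] = 8 → [8, 3, 3]
nums[-1] = nums[1]*nums[-1] = 3*3 = 9 → [8, 3, 9]
append nums[0]+nums[0] = 8+8 = 16 → [8, 3, 9, 16]
append nums[0]+nums[0] = 8+8 = 16 → [8, 3, 9, 16, 16]
nums[-1] = 6 → [8, 3, 9, 16, 6]
pop() removes 6 → [8, 3, 9, 16]
nums[1] = nums[2]+nums[1] = 9+3 = 12 → [8, 12, 9, 16]
sum = 45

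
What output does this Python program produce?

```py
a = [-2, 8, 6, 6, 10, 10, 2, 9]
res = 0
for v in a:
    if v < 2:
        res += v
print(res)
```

v=-2: <2, res = 0+(-2) = -2
v=8: not <2
v=6: not <2
v=6: not <2
v=10: not <2
v=10: not <2
v=2: not <2
v=9: not <2

-2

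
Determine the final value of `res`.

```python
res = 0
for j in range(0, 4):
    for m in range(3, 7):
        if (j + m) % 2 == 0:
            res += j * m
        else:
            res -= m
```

j=0,m=3: odd sum, res = 0-3 = -3
j=0,m=4: even sum, res = (-3)+0 = -3
j=0,m=5: odd sum, res = (-3)-5 = -8
j=0,m=6: even sum, res = (-8)+0 = -8
j=1,m=3: even sum, res = (-8)+3 = -5
j=1,m=4: odd sum, res = (-5)-4 = -9
j=1,m=5: even sum, res = (-9)+5 = -4
j=1,m=6: odd sum, res = (-4)-6 = -10
j=2,m=3: odd sum, res = (-10)-3 = -13
j=2,m=4: even sum, res = (-13)+8 = -5
j=2,m=5: odd sum, res = (-5)-5 = -10
j=2,m=6: even sum, res = (-10)+12 = 2
j=3,m=3: even sum, res = 2+9 = 11
j=3,m=4: odd sum, res = 11-4 = 7
j=3,m=5: even sum, res = 7+15 = 22
j=3,m=6: odd sum, res = 22-6 = 16

16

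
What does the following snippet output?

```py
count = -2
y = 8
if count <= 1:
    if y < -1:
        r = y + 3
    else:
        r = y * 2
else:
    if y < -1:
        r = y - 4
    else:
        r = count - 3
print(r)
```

16

count=-2, y=8
count <= 1 is True; y < -1 is False
→ r = y * 2 = 16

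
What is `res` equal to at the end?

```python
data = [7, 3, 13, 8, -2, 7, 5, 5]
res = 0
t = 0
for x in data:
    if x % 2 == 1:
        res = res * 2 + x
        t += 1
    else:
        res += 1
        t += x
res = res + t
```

x=7: odd, res = 0*2+7 = 7; t=1
x=3: odd, res = 7*2+3 = 17; t=2
x=13: odd, res = 17*2+13 = 47; t=3
x=8: not odd, res = 47+1 = 48; t=11
x=-2: not odd, res = 48+1 = 49; t=9
x=7: odd, res = 49*2+7 = 105; t=10
x=5: odd, res = 105*2+5 = 215; t=11
x=5: odd, res = 215*2+5 = 435; t=12
res+t = 435+12 = 447

447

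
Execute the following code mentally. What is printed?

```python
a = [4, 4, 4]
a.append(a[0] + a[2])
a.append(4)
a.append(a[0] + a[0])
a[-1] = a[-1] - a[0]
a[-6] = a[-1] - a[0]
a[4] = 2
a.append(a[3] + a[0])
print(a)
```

append a[0]+a[2] = 4+4 = 8 → [4, 4, 4, 8]
append 4 → [4, 4, 4, 8, 4]
append a[0]+a[0] = 4+4 = 8 → [4, 4, 4, 8, 4, 8]
a[-1] = a[-1]-a[0] = 8-4 = 4 → [4, 4, 4, 8, 4, 4]
a[-6] = a[-1]-a[0] = 4-4 = 0 → [0, 4, 4, 8, 4, 4]
a[4] = 2 → [0, 4, 4, 8, 2, 4]
append a[3]+a[0] = 8+0 = 8 → [0, 4, 4, 8, 2, 4, 8]

[0, 4, 4, 8, 2, 4, 8]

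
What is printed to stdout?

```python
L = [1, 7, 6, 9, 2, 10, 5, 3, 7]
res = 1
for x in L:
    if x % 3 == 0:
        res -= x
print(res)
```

x=1: not %3==0
x=7: not %3==0
x=6: %3==0, res = 1-6 = -5
x=9: %3==0, res = (-5)-9 = -14
x=2: not %3==0
x=10: not %3==0
x=5: not %3==0
x=3: %3==0, res = (-14)-3 = -17
x=7: not %3==0

-17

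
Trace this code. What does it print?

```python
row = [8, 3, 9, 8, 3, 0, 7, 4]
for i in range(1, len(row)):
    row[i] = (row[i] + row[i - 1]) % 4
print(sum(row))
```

i=1: row[1] = (3+8)%4 = 3 → [8, 3, 9, 8, 3, 0, 7, 4]
i=2: row[2] = (9+3)%4 = 0 → [8, 3, 0, 8, 3, 0, 7, 4]
i=3: row[3] = (8+0)%4 = 0 → [8, 3, 0, 0, 3, 0, 7, 4]
i=4: row[4] = (3+0)%4 = 3 → [8, 3, 0, 0, 3, 0, 7, 4]
i=5: row[5] = (0+3)%4 = 3 → [8, 3, 0, 0, 3, 3, 7, 4]
i=6: row[6] = (7+3)%4 = 2 → [8, 3, 0, 0, 3, 3, 2, 4]
i=7: row[7] = (4+2)%4 = 2 → [8, 3, 0, 0, 3, 3, 2, 2]
sum = 21

21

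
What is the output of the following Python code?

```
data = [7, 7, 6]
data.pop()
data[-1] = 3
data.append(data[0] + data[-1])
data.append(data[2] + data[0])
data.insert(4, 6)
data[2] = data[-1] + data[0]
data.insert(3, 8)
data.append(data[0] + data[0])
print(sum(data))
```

68

pop() removes 6 → [7, 7]
data[-1] = 3 → [7, 3]
append data[0]+data[-1] = 7+3 = 10 → [7, 3, 10]
append data[2]+data[0] = 10+7 = 17 → [7, 3, 10, 17]
insert 6 at 4 → [7, 3, 10, 17, 6]
data[2] = data[-1]+data[0] = 6+7 = 13 → [7, 3, 13, 17, 6]
insert 8 at 3 → [7, 3, 13, 8, 17, 6]
append data[0]+data[0] = 7+7 = 14 → [7, 3, 13, 8, 17, 6, 14]
sum = 68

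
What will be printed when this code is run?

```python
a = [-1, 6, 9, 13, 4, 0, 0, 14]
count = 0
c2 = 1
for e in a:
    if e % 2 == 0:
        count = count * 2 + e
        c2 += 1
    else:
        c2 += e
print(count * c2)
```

e=-1: not even; c2=0
e=6: even, count = 0*2+6 = 6; c2=1
e=9: not even; c2=10
e=13: not even; c2=23
e=4: even, count = 6*2+4 = 16; c2=24
e=0: even, count = 16*2+0 = 32; c2=25
e=0: even, count = 32*2+0 = 64; c2=26
e=14: even, count = 64*2+14 = 142; c2=27
count*c2 = 142*27 = 3834

3834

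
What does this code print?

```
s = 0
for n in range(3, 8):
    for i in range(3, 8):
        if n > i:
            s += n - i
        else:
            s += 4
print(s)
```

n=3,i=3: not 3>3, s = 0+4 = 4
n=3,i=4: not 3>4, s = 4+4 = 8
n=3,i=5: not 3>5, s = 8+4 = 12
n=3,i=6: not 3>6, s = 12+4 = 16
n=3,i=7: not 3>7, s = 16+4 = 20
n=4,i=3: 4>3, s = 20+1 = 21
n=4,i=4: not 4>4, s = 21+4 = 25
n=4,i=5: not 4>5, s = 25+4 = 29
n=4,i=6: not 4>6, s = 29+4 = 33
n=4,i=7: not 4>7, s = 33+4 = 37
n=5,i=3: 5>3, s = 37+2 = 39
n=5,i=4: 5>4, s = 39+1 = 40
n=5,i=5: not 5>5, s = 40+4 = 44
n=5,i=6: not 5>6, s = 44+4 = 48
n=5,i=7: not 5>7, s = 48+4 = 52
n=6,i=3: 6>3, s = 52+3 = 55
n=6,i=4: 6>4, s = 55+2 = 57
n=6,i=5: 6>5, s = 57+1 = 58
n=6,i=6: not 6>6, s = 58+4 = 62
n=6,i=7: not 6>7, s = 62+4 = 66
n=7,i=3: 7>3, s = 66+4 = 70
n=7,i=4: 7>4, s = 70+3 = 73
n=7,i=5: 7>5, s = 73+2 = 75
n=7,i=6: 7>6, s = 75+1 = 76
n=7,i=7: not 7>7, s = 76+4 = 80

80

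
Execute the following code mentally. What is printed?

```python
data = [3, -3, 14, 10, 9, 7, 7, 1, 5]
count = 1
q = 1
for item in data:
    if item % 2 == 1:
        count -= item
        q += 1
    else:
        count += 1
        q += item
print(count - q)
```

-58

item=3: odd, count = 1-3 = -2; q=2
item=-3: odd, count = (-2)-(-3) = 1; q=3
item=14: not odd, count = 1+1 = 2; q=17
item=10: not odd, count = 2+1 = 3; q=27
item=9: odd, count = 3-9 = -6; q=28
item=7: odd, count = (-6)-7 = -13; q=29
item=7: odd, count = (-13)-7 = -20; q=30
item=1: odd, count = (-20)-1 = -21; q=31
item=5: odd, count = (-21)-5 = -26; q=32
count-q = (-26)-32 = -58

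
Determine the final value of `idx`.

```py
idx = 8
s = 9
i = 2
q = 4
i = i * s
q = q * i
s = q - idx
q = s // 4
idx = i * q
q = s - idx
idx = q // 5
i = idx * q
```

-45

i = 2*9 = 18
q = 4*18 = 72
s = 72-8 = 64
q = 64//4 = 16
idx = 18*16 = 288
q = 64-288 = -224
idx = (-224)//5 = -45
i = (-45)*(-224) = 10080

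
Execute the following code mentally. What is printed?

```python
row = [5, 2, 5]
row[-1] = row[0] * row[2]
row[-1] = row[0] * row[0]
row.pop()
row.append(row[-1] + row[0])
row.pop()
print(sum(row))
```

7

row[-1] = row[0]*row[2] = 5*5 = 25 → [5, 2, 25]
row[-1] = row[0]*row[0] = 5*5 = 25 → [5, 2, 25]
pop() removes 25 → [5, 2]
append row[-1]+row[0] = 2+5 = 7 → [5, 2, 7]
pop() removes 7 → [5, 2]
sum = 7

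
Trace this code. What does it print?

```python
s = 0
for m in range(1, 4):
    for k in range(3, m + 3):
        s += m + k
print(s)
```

36

m=1,k=3: s = 0+4 = 4
m=2,k=3: s = 4+5 = 9
m=2,k=4: s = 9+6 = 15
m=3,k=3: s = 15+6 = 21
m=3,k=4: s = 21+7 = 28
m=3,k=5: s = 28+8 = 36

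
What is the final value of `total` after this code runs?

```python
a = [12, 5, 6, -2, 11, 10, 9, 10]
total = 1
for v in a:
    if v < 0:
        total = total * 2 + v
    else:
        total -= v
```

-86

v=12: not <0, total = 1-12 = -11
v=5: not <0, total = (-11)-5 = -16
v=6: not <0, total = (-16)-6 = -22
v=-2: <0, total = (-22)*2+(-2) = -46
v=11: not <0, total = (-46)-11 = -57
v=10: not <0, total = (-57)-10 = -67
v=9: not <0, total = (-67)-9 = -76
v=10: not <0, total = (-76)-10 = -86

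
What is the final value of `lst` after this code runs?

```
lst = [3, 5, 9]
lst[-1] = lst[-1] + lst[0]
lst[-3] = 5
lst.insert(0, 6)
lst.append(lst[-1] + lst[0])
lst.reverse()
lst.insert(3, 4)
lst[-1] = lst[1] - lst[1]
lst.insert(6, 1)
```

lst[-1] = lst[-1]+lst[0] = 9+3 = 12 → [3, 5, 12]
lst[-3] = 5 → [5, 5, 12]
insert 6 at 0 → [6, 5, 5, 12]
append lst[-1]+lst[0] = 12+6 = 18 → [6, 5, 5, 12, 18]
reverse → [18, 12, 5, 5, 6]
insert 4 at 3 → [18, 12, 5, 4, 5, 6]
lst[-1] = lst[1]-lst[1] = 12-12 = 0 → [18, 12, 5, 4, 5, 0]
insert 1 at 6 → [18, 12, 5, 4, 5, 0, 1]

[18, 12, 5, 4, 5, 0, 1]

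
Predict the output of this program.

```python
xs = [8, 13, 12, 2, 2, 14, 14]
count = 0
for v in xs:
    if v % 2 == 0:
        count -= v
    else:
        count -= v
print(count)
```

v=8: even, count = 0-8 = -8
v=13: not even, count = (-8)-13 = -21
v=12: even, count = (-21)-12 = -33
v=2: even, count = (-33)-2 = -35
v=2: even, count = (-35)-2 = -37
v=14: even, count = (-37)-14 = -51
v=14: even, count = (-51)-14 = -65

-65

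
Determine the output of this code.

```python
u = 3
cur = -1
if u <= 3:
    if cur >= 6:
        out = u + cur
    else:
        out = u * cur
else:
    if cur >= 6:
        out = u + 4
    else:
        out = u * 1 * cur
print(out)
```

-3

u=3, cur=-1
u <= 3 is True; cur >= 6 is False
→ out = u * cur = -3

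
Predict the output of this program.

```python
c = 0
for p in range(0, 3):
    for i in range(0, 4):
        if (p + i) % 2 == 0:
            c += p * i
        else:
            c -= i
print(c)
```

-2

p=0,i=0: even sum, c = 0+0 = 0
p=0,i=1: odd sum, c = 0-1 = -1
p=0,i=2: even sum, c = (-1)+0 = -1
p=0,i=3: odd sum, c = (-1)-3 = -4
p=1,i=0: odd sum, c = (-4)-0 = -4
p=1,i=1: even sum, c = (-4)+1 = -3
p=1,i=2: odd sum, c = (-3)-2 = -5
p=1,i=3: even sum, c = (-5)+3 = -2
p=2,i=0: even sum, c = (-2)+0 = -2
p=2,i=1: odd sum, c = (-2)-1 = -3
p=2,i=2: even sum, c = (-3)+4 = 1
p=2,i=3: odd sum, c = 1-3 = -2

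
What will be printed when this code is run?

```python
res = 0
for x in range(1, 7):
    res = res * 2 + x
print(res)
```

120

x=1: res = 0*2+1 = 1
x=2: res = 1*2+2 = 4
x=3: res = 4*2+3 = 11
x=4: res = 11*2+4 = 26
x=5: res = 26*2+5 = 57
x=6: res = 57*2+6 = 120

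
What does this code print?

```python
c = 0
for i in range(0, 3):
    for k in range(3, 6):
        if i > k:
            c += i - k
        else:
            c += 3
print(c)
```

i=0,k=3: not 0>3, c = 0+3 = 3
i=0,k=4: not 0>4, c = 3+3 = 6
i=0,k=5: not 0>5, c = 6+3 = 9
i=1,k=3: not 1>3, c = 9+3 = 12
i=1,k=4: not 1>4, c = 12+3 = 15
i=1,k=5: not 1>5, c = 15+3 = 18
i=2,k=3: not 2>3, c = 18+3 = 21
i=2,k=4: not 2>4, c = 21+3 = 24
i=2,k=5: not 2>5, c = 24+3 = 27

27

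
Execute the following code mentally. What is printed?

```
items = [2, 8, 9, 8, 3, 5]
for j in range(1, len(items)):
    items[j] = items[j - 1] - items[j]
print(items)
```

[2, -6, -15, -23, -26, -31]

j=1: items[1] = 2-8 = -6 → [2, -6, 9, 8, 3, 5]
j=2: items[2] = (-6)-9 = -15 → [2, -6, -15, 8, 3, 5]
j=3: items[3] = (-15)-8 = -23 → [2, -6, -15, -23, 3, 5]
j=4: items[4] = (-23)-3 = -26 → [2, -6, -15, -23, -26, 5]
j=5: items[5] = (-26)-5 = -31 → [2, -6, -15, -23, -26, -31]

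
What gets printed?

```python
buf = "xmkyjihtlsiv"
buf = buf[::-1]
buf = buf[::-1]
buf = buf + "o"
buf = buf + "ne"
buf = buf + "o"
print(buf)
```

reverse → 'vislthijykmx'
reverse → 'xmkyjihtlsiv'
+ 'o' → 'xmkyjihtlsivo'
+ 'ne' → 'xmkyjihtlsivone'
+ 'o' → 'xmkyjihtlsivoneo'

xmkyjihtlsivoneo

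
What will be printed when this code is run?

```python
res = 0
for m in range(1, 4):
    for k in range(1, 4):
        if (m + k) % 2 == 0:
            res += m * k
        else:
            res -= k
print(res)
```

m=1,k=1: even sum, res = 0+1 = 1
m=1,k=2: odd sum, res = 1-2 = -1
m=1,k=3: even sum, res = (-1)+3 = 2
m=2,k=1: odd sum, res = 2-1 = 1
m=2,k=2: even sum, res = 1+4 = 5
m=2,k=3: odd sum, res = 5-3 = 2
m=3,k=1: even sum, res = 2+3 = 5
m=3,k=2: odd sum, res = 5-2 = 3
m=3,k=3: even sum, res = 3+9 = 12

12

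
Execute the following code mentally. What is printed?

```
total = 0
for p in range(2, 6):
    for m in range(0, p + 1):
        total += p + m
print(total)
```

102

p=2,m=0: total = 0+2 = 2
p=2,m=1: total = 2+3 = 5
p=2,m=2: total = 5+4 = 9
p=3,m=0: total = 9+3 = 12
p=3,m=1: total = 12+4 = 16
p=3,m=2: total = 16+5 = 21
p=3,m=3: total = 21+6 = 27
p=4,m=0: total = 27+4 = 31
p=4,m=1: total = 31+5 = 36
p=4,m=2: total = 36+6 = 42
p=4,m=3: total = 42+7 = 49
p=4,m=4: total = 49+8 = 57
p=5,m=0: total = 57+5 = 62
p=5,m=1: total = 62+6 = 68
p=5,m=2: total = 68+7 = 75
p=5,m=3: total = 75+8 = 83
p=5,m=4: total = 83+9 = 92
p=5,m=5: total = 92+10 = 102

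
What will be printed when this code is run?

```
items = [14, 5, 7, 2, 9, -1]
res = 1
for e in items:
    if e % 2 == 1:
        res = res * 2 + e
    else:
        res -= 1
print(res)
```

81

e=14: not odd, res = 1-1 = 0
e=5: odd, res = 0*2+5 = 5
e=7: odd, res = 5*2+7 = 17
e=2: not odd, res = 17-1 = 16
e=9: odd, res = 16*2+9 = 41
e=-1: odd, res = 41*2+(-1) = 81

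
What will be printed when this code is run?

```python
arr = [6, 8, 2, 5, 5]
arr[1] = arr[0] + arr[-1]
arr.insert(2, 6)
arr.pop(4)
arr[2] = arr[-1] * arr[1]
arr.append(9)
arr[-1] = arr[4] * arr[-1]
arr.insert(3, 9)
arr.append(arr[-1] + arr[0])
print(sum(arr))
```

arr[1] = arr[0]+arr[-1] = 6+5 = 11 → [6, 11, 2, 5, 5]
insert 6 at 2 → [6, 11, 6, 2, 5, 5]
pop(4) removes 5 → [6, 11, 6, 2, 5]
arr[2] = arr[-1]*arr[1] = 5*11 = 55 → [6, 11, 55, 2, 5]
append 9 → [6, 11, 55, 2, 5, 9]
arr[-1] = arr[4]*arr[-1] = 5*9 = 45 → [6, 11, 55, 2, 5, 45]
insert 9 at 3 → [6, 11, 55, 9, 2, 5, 45]
append arr[-1]+arr[0] = 45+6 = 51 → [6, 11, 55, 9, 2, 5, 45, 51]
sum = 184

184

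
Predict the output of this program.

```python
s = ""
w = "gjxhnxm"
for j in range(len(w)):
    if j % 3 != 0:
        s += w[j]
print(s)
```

j=0: skip
j=1: add 'j' → 'j'
j=2: add 'x' → 'jx'
j=3: skip
j=4: add 'n' → 'jxn'
j=5: add 'x' → 'jxnx'
j=6: skip

jxnx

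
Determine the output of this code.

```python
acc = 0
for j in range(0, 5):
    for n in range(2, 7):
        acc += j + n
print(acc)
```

j=0,n=2: acc = 0+2 = 2
j=0,n=3: acc = 2+3 = 5
j=0,n=4: acc = 5+4 = 9
j=0,n=5: acc = 9+5 = 14
j=0,n=6: acc = 14+6 = 20
j=1,n=2: acc = 20+3 = 23
j=1,n=3: acc = 23+4 = 27
j=1,n=4: acc = 27+5 = 32
j=1,n=5: acc = 32+6 = 38
j=1,n=6: acc = 38+7 = 45
j=2,n=2: acc = 45+4 = 49
j=2,n=3: acc = 49+5 = 54
j=2,n=4: acc = 54+6 = 60
j=2,n=5: acc = 60+7 = 67
j=2,n=6: acc = 67+8 = 75
j=3,n=2: acc = 75+5 = 80
j=3,n=3: acc = 80+6 = 86
j=3,n=4: acc = 86+7 = 93
j=3,n=5: acc = 93+8 = 101
j=3,n=6: acc = 101+9 = 110
j=4,n=2: acc = 110+6 = 116
j=4,n=3: acc = 116+7 = 123
j=4,n=4: acc = 123+8 = 131
j=4,n=5: acc = 131+9 = 140
j=4,n=6: acc = 140+10 = 150

150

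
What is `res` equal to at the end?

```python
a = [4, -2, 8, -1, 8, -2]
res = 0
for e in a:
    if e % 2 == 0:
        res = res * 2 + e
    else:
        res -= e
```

98

e=4: even, res = 0*2+4 = 4
e=-2: even, res = 4*2+(-2) = 6
e=8: even, res = 6*2+8 = 20
e=-1: not even, res = 20-(-1) = 21
e=8: even, res = 21*2+8 = 50
e=-2: even, res = 50*2+(-2) = 98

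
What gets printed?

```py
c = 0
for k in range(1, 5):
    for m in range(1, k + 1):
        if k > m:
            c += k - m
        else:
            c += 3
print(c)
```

k=1,m=1: not 1>1, c = 0+3 = 3
k=2,m=1: 2>1, c = 3+1 = 4
k=2,m=2: not 2>2, c = 4+3 = 7
k=3,m=1: 3>1, c = 7+2 = 9
k=3,m=2: 3>2, c = 9+1 = 10
k=3,m=3: not 3>3, c = 10+3 = 13
k=4,m=1: 4>1, c = 13+3 = 16
k=4,m=2: 4>2, c = 16+2 = 18
k=4,m=3: 4>3, c = 18+1 = 19
k=4,m=4: not 4>4, c = 19+3 = 22

22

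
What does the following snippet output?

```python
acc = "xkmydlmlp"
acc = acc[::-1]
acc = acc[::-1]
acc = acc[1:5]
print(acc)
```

reverse → 'plmldymkx'
reverse → 'xkmydlmlp'
slice [1:5] → 'kmyd'

kmyd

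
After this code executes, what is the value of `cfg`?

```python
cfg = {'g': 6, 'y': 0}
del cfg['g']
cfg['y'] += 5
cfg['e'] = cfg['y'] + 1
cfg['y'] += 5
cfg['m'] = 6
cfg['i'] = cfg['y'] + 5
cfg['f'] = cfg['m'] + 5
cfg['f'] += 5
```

del 'g' → {'y': 0}
cfg['y'] = 0+5 = 5 → {'y': 5}
cfg['e'] = cfg['y']+1 = 6 → {'y': 5, 'e': 6}
cfg['y'] = 5+5 = 10 → {'y': 10, 'e': 6}
cfg['m'] = 6 → {'y': 10, 'e': 6, 'm': 6}
cfg['i'] = cfg['y']+5 = 15 → {'y': 10, 'e': 6, 'm': 6, 'i': 15}
cfg['f'] = cfg['m']+5 = 11 → {'y': 10, 'e': 6, 'm': 6, 'i': 15, 'f': 11}
cfg['f'] = 11+5 = 16 → {'y': 10, 'e': 6, 'm': 6, 'i': 15, 'f': 16}

{'y': 10, 'e': 6, 'm': 6, 'i': 15, 'f': 16}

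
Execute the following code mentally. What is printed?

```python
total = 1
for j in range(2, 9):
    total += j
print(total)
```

j=2: total = 1+2 = 3
j=3: total = 3+3 = 6
j=4: total = 6+4 = 10
j=5: total = 10+5 = 15
j=6: total = 15+6 = 21
j=7: total = 21+7 = 28
j=8: total = 28+8 = 36

36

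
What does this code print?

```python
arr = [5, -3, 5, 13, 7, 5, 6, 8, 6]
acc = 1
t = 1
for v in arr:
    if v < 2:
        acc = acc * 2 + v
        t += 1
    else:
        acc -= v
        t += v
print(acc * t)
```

v=5: not <2, acc = 1-5 = -4; t=6
v=-3: <2, acc = (-4)*2+(-3) = -11; t=7
v=5: not <2, acc = (-11)-5 = -16; t=12
v=13: not <2, acc = (-16)-13 = -29; t=25
v=7: not <2, acc = (-29)-7 = -36; t=32
v=5: not <2, acc = (-36)-5 = -41; t=37
v=6: not <2, acc = (-41)-6 = -47; t=43
v=8: not <2, acc = (-47)-8 = -55; t=51
v=6: not <2, acc = (-55)-6 = -61; t=57
acc*t = (-61)*57 = -3477

-3477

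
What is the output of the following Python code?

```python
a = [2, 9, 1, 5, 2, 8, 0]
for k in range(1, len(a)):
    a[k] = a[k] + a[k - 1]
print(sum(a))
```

k=1: a[1] = 9+2 = 11 → [2, 11, 1, 5, 2, 8, 0]
k=2: a[2] = 1+11 = 12 → [2, 11, 12, 5, 2, 8, 0]
k=3: a[3] = 5+12 = 17 → [2, 11, 12, 17, 2, 8, 0]
k=4: a[4] = 2+17 = 19 → [2, 11, 12, 17, 19, 8, 0]
k=5: a[5] = 8+19 = 27 → [2, 11, 12, 17, 19, 27, 0]
k=6: a[6] = 0+27 = 27 → [2, 11, 12, 17, 19, 27, 27]
sum = 115

115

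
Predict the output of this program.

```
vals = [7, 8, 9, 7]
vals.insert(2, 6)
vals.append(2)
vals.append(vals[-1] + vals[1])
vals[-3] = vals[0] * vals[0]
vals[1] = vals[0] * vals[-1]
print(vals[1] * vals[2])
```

420

insert 6 at 2 → [7, 8, 6, 9, 7]
append 2 → [7, 8, 6, 9, 7, 2]
append vals[-1]+vals[1] = 2+8 = 10 → [7, 8, 6, 9, 7, 2, 10]
vals[-3] = vals[0]*vals[0] = 7*7 = 49 → [7, 8, 6, 9, 49, 2, 10]
vals[1] = vals[0]*vals[-1] = 7*10 = 70 → [7, 70, 6, 9, 49, 2, 10]
vals[1]*vals[2] = 70*6 = 420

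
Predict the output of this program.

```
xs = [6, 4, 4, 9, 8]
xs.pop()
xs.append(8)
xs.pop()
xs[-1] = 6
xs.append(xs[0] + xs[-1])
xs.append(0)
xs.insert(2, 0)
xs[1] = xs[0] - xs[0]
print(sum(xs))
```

pop() removes 8 → [6, 4, 4, 9]
append 8 → [6, 4, 4, 9, 8]
pop() removes 8 → [6, 4, 4, 9]
xs[-1] = 6 → [6, 4, 4, 6]
append xs[0]+xs[-1] = 6+6 = 12 → [6, 4, 4, 6, 12]
append 0 → [6, 4, 4, 6, 12, 0]
insert 0 at 2 → [6, 4, 0, 4, 6, 12, 0]
xs[1] = xs[0]-xs[0] = 6-6 = 0 → [6, 0, 0, 4, 6, 12, 0]
sum = 28

28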